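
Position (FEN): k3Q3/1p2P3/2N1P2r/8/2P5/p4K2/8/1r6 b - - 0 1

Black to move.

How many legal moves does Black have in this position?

0

Black to move; king on a8.
In check: yes, from the white queen on e8.
Legal moves: none.
Count: 0.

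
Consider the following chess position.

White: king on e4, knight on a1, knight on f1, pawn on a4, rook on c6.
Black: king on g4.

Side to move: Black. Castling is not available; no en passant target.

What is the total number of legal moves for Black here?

Black to move; king on g4.
In check: no.
Legal moves: Kh5, Kg5, Kh4, Kh3.
Count: 4.

4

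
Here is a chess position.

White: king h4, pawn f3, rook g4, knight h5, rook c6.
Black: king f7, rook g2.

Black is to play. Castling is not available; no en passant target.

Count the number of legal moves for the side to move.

Black to move; king on f7.
In check: no.
Legal moves: Kf8, Ke8, Ke7, Rxg4+, Rg3, Rh2+, Rf2, Re2, Rd2, Rc2, Rb2, Ra2, Rg1.
Count: 13.

13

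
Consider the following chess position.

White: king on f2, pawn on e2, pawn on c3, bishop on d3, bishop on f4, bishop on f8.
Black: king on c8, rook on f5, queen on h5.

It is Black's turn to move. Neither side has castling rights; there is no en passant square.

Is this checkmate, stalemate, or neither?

neither

Black to move; black king on c8.
In check: no.
Legal moves for Black include: Kd8, Kd7, Kb7, Qh8, Qe8, Qh7, Qf7, Qh6, Qg6, Qg5, Qh4+, Qg4, Qh3, Qf3+, Qh2+, Qxe2+, Qh1, Rxf8, ... (list truncated; more exist).
Black has legal moves and is not in check → neither.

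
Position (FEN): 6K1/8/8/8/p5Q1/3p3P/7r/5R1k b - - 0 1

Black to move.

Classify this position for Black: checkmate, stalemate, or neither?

Black to move; black king on h1.
In check: yes, from the white rook on f1.
King squares — g1: attacked by Rf1; g2: attacked by Qg4; h2: own rook.
Legal moves for Black: none.
In check with no legal moves → checkmate.

checkmate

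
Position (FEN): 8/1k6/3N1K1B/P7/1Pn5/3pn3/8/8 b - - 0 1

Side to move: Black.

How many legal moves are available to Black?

Black to move; king on b7.
In check: yes, from the white knight on d6.
Legal moves: Kb8, Ka8, Kc7, Ka7, Kc6, Ka6, Nxd6.
Count: 7.

7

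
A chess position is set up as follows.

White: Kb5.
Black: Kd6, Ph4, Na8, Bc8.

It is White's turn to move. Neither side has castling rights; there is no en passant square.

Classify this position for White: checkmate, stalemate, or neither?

White to move; white king on b5.
In check: no.
Legal moves for White: Ka5, Kc4, Kb4, Ka4.
White has 4 legal moves and is not in check → neither.

neither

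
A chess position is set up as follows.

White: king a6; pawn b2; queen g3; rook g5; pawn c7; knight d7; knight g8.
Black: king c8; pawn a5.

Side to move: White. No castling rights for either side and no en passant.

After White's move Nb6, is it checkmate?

After Nb6: black king on c8; in check: yes, from the white knight on b6.
King squares — b7: attacked by Ka6; c7: attacked by Qg3; d7: attacked by Nb6; b8: attacked by Pc7; d8: attacked by Pc7.
Black has no legal moves → checkmate.

yes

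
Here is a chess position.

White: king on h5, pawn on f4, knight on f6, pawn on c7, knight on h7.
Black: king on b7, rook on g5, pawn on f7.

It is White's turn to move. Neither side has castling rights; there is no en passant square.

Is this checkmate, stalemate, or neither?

White to move; white king on h5.
In check: yes, from the black rook on g5.
Legal moves for White: Kh6, Kxg5, Kh4, Nxg5, fxg5.
White is in check but has 5 legal moves → neither.

neither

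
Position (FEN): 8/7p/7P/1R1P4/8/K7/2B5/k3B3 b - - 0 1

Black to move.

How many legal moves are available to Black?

Black to move; king on a1.
In check: no.
Legal moves: none.
Count: 0.

0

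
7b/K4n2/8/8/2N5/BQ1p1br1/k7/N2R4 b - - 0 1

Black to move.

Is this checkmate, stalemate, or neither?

checkmate

Black to move; black king on a2.
In check: yes, from the white queen on b3.
King squares — a1: attacked by Rd1; b1: attacked by Rd1; b2: attacked by Ba3; a3: attacked by Qb3; b3: attacked by Na1.
Legal moves for Black: none.
In check with no legal moves → checkmate.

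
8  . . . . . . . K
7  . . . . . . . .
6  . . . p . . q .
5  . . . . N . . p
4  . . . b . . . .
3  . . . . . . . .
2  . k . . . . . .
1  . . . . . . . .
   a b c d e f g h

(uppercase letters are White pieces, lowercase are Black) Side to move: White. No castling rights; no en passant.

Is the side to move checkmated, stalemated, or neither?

stalemate

White to move; white king on h8.
In check: no.
King squares — g7: attacked by Qg6; h7: attacked by Qg6; g8: attacked by Qg6.
Legal moves for White: none.
Not in check and no legal moves → stalemate.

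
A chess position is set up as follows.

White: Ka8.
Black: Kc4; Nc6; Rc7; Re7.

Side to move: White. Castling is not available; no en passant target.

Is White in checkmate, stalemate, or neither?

stalemate

White to move; white king on a8.
In check: no.
King squares — a7: attacked by Nc6; b7: attacked by Rc7; b8: attacked by Nc6.
Legal moves for White: none.
Not in check and no legal moves → stalemate.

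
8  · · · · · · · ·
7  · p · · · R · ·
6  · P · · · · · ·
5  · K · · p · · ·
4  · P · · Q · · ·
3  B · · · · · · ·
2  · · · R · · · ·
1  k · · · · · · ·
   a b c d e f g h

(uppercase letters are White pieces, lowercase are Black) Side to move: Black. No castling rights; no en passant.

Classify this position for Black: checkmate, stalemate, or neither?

Black to move; black king on a1.
In check: no.
King squares — b1: attacked by Qe4; a2: attacked by Rd2; b2: attacked by Rd2.
Legal moves for Black: none.
Not in check and no legal moves → stalemate.

stalemate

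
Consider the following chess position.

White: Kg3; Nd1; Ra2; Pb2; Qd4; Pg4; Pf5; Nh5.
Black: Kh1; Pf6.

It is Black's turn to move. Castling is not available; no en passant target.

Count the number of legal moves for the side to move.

0

Black to move; king on h1.
In check: no.
Legal moves: none.
Count: 0.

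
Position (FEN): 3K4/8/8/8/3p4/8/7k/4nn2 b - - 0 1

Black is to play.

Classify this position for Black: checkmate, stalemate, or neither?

Black to move; black king on h2.
In check: no.
Legal moves for Black: Kh3, Kg3, Kg2, Kh1, Kg1, Ng3, Ne3, Nd2, Nf3, Nd3, Ng2, Nc2, d3.
Black has 13 legal moves and is not in check → neither.

neither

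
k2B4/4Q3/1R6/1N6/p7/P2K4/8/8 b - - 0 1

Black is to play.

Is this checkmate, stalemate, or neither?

stalemate

Black to move; black king on a8.
In check: no.
King squares — a7: attacked by Nb5; b7: attacked by Rb6; b8: attacked by Rb6.
Legal moves for Black: none.
Not in check and no legal moves → stalemate.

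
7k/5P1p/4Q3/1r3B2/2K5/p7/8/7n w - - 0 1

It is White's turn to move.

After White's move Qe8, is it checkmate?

no

After Qe8: black king on h8; in check: yes, from the white queen on e8.
Black has 1 legal reply: Kg7.
In check but a legal move exists → not checkmate.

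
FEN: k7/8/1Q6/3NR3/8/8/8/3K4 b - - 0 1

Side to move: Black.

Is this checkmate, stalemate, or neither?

stalemate

Black to move; black king on a8.
In check: no.
King squares — a7: attacked by Qb6; b7: attacked by Qb6; b8: attacked by Qb6.
Legal moves for Black: none.
Not in check and no legal moves → stalemate.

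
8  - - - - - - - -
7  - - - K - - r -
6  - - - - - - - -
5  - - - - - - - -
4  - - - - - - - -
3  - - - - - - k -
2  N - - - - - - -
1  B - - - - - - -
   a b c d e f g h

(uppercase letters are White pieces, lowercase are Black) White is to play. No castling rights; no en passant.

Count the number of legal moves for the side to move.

7

White to move; king on d7.
In check: yes, from the black rook on g7.
Legal moves: Ke8, Kd8, Kc8, Ke6, Kd6, Kc6, Bxg7.
Count: 7.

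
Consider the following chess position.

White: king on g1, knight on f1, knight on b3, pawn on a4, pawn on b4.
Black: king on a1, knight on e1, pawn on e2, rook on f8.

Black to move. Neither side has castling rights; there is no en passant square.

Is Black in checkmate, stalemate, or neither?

neither

Black to move; black king on a1.
In check: yes, from the white knight on b3.
King squares — b1: available; a2: available; b2: available.
Legal moves for Black: Kb2, Ka2, Kb1.
Black is in check but has 3 legal moves → neither.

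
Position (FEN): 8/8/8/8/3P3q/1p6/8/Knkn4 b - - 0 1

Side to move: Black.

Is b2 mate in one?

After b2: white king on a1; in check: yes, from the black pawn on b2.
White has 1 legal reply: Ka2.
In check but a legal move exists → not checkmate.

no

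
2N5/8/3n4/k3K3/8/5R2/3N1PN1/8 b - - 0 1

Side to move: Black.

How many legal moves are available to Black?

Black to move; king on a5.
In check: no.
Legal moves: Ne8, Nxc8, Nf7+, Nb7, Nf5, Nb5, Ne4, Nc4+, Ka6, Kb5, Kb4, Ka4.
Count: 12.

12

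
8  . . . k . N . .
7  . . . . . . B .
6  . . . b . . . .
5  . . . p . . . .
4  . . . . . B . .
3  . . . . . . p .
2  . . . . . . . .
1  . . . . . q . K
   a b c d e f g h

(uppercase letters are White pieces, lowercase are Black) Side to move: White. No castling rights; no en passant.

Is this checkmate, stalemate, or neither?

White to move; white king on h1.
In check: yes, from the black queen on f1.
King squares — g1: attacked by Qf1; g2: attacked by Qf1; h2: attacked by Pg3.
Legal moves for White: none.
In check with no legal moves → checkmate.

checkmate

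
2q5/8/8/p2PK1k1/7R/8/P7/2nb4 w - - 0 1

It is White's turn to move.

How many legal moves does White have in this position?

20

White to move; king on e5.
In check: no.
Legal moves: Kd6, Ke4, Kd4, Rh8, Rh7, Rh6, Rh5+, Rg4+, Rf4, Re4, Rd4, Rc4, Rb4, Ra4, Rh3, Rh2, Rh1, d6, a3, a4.
Count: 20.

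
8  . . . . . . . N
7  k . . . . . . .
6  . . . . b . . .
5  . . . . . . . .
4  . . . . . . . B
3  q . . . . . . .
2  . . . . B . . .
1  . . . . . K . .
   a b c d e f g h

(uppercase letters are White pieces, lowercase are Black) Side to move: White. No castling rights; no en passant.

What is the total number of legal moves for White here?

White to move; king on f1.
In check: no.
Legal moves: Nf7, Ng6, Bd8, Be7, Bf6, Bg5, Bg3, Bf2+, Be1, Ba6, Bh5, Bb5, Bg4, Bc4, Bf3, Bd3, Bd1, Kg2, Kf2, Kg1, Ke1.
Count: 21.

21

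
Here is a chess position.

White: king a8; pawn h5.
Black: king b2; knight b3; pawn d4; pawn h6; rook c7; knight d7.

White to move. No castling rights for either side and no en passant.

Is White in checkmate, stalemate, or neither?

stalemate

White to move; white king on a8.
In check: no.
King squares — a7: attacked by Rc7; b7: attacked by Rc7; b8: attacked by Nd7.
Legal moves for White: none.
Not in check and no legal moves → stalemate.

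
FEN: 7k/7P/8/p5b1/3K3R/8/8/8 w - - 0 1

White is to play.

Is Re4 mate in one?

After Re4: black king on h8; in check: no.
Black is not in check, so this cannot be checkmate.

no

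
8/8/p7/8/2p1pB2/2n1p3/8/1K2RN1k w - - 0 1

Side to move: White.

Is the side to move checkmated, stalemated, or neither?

White to move; white king on b1.
In check: yes, from the black knight on c3.
Legal moves for White: Kc2, Kb2, Kc1, Ka1.
White is in check but has 4 legal moves → neither.

neither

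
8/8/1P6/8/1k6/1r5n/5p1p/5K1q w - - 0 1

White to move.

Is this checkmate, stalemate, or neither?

White to move; white king on f1.
In check: yes, from the black queen on h1.
Legal moves for White: Ke2.
White is in check but has 1 legal move → neither.

neither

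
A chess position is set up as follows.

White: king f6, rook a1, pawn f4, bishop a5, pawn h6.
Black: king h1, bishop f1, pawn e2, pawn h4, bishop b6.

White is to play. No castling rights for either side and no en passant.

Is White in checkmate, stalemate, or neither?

neither

White to move; white king on f6.
In check: no.
Legal moves for White include: Kg7, Kf7, Ke7, Kg6, Ke6, Kg5, Kf5, Ke5, Bxb6, Bb4, Bc3, Bd2, Be1, Ra4, Ra3, Ra2, Rxf1+, Re1, ... (list truncated; more exist).
White has legal moves and is not in check → neither.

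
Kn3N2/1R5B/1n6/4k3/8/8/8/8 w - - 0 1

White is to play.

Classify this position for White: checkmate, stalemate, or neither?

neither

White to move; white king on a8.
In check: yes, from the black knight on b6.
Legal moves for White: Kxb8, Ka7, Rxb6.
White is in check but has 3 legal moves → neither.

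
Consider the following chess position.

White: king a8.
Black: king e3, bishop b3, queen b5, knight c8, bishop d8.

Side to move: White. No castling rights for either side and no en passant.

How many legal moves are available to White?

White to move; king on a8.
In check: no.
Legal moves: none.
Count: 0.

0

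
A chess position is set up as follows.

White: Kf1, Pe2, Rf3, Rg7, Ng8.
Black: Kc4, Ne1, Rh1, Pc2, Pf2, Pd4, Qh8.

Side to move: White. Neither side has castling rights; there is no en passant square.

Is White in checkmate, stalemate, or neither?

neither

White to move; white king on f1.
In check: yes, from the black rook on h1.
King squares — e1: attacked by Rh1; g1: attacked by Rh1; e2: own pawn; f2: available; g2: attacked by Ne1.
Legal moves for White: Kxf2, Rg1.
White is in check but has 2 legal moves → neither.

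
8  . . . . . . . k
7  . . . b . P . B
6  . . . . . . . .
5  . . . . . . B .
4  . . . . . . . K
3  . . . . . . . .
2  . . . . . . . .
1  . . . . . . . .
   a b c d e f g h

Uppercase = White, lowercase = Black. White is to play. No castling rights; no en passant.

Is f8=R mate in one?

After f8=R: black king on h8; in check: yes, from the white rook on f8.
Black has 2 legal replies: Kxh7, Kg7.
In check but a legal move exists → not checkmate.

no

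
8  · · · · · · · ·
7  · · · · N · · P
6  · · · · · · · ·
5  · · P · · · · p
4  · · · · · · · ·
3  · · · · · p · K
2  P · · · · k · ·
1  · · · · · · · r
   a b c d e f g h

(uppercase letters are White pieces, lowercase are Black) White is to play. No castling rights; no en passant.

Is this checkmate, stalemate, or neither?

White to move; white king on h3.
In check: yes, from the black rook on h1.
King squares — g2: attacked by Kf2; h2: attacked by Rh1; g3: attacked by Kf2; g4: attacked by Ph5; h4: attacked by Rh1.
Legal moves for White: none.
In check with no legal moves → checkmate.

checkmate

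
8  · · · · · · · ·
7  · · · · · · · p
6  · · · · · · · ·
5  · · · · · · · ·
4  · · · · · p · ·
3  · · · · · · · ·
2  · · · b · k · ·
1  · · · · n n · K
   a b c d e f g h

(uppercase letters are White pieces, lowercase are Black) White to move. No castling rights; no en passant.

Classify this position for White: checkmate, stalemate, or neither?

stalemate

White to move; white king on h1.
In check: no.
King squares — g1: attacked by Kf2; g2: attacked by Ne1; h2: attacked by Nf1.
Legal moves for White: none.
Not in check and no legal moves → stalemate.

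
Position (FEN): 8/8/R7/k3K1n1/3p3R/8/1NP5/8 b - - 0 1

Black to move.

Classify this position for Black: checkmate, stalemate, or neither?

neither

Black to move; black king on a5.
In check: yes, from the white rook on a6.
Legal moves for Black: Kxa6, Kb5, Kb4.
Black is in check but has 3 legal moves → neither.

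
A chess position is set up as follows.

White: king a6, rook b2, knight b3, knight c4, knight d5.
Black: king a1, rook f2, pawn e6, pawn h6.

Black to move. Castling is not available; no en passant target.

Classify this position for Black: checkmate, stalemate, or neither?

Black to move; black king on a1.
In check: yes, from the white knight on b3.
King squares — b1: attacked by Rb2; a2: attacked by Rb2; b2: attacked by Nc4.
Legal moves for Black: none.
In check with no legal moves → checkmate.

checkmate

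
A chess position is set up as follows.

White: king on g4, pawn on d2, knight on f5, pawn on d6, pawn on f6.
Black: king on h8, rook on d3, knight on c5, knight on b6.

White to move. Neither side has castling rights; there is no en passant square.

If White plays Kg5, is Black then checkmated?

After Kg5: black king on h8; in check: no.
Black is not in check, so this cannot be checkmate.

no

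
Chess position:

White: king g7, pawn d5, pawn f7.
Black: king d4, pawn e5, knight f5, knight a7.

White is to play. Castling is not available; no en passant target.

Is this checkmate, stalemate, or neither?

neither

White to move; white king on g7.
In check: yes, from the black knight on f5.
Legal moves for White: Kh8, Kg8, Kf8, Kh7, Kg6, Kf6.
White is in check but has 6 legal moves → neither.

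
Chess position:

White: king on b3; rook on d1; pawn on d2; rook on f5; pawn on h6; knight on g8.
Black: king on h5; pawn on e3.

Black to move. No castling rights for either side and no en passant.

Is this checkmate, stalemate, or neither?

neither

Black to move; black king on h5.
In check: yes, from the white rook on f5.
King squares — g4: available; h4: available; g5: attacked by Rf5; g6: available; h6: attacked by Ng8.
Legal moves for Black: Kg6, Kh4, Kg4.
Black is in check but has 3 legal moves → neither.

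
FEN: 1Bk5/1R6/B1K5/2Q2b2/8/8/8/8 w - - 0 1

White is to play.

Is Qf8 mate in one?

yes

After Qf8: black king on c8; in check: yes, from the white queen on f8.
King squares — b7: attacked by Ba6; c7: attacked by Kc6; d7: attacked by Kc6; b8: attacked by Rb7; d8: attacked by Qf8.
Black has no legal moves → checkmate.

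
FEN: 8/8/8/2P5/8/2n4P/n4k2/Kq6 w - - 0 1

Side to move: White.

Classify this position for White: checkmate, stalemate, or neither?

checkmate

White to move; white king on a1.
In check: yes, from the black queen on b1.
King squares — b1: attacked by Nc3; a2: attacked by Qb1; b2: attacked by Qb1.
Legal moves for White: none.
In check with no legal moves → checkmate.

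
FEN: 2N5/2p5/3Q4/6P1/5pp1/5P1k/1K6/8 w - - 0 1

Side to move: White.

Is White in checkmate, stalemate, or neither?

neither

White to move; white king on b2.
In check: no.
Legal moves for White include: Ne7, Na7, Nb6, Qf8, Qd8, Qe7, Qd7, Qxc7, Qh6+, Qg6, Qf6, Qe6, Qc6, Qb6, Qa6, Qe5, Qd5, Qc5, ... (list truncated; more exist).
White has legal moves and is not in check → neither.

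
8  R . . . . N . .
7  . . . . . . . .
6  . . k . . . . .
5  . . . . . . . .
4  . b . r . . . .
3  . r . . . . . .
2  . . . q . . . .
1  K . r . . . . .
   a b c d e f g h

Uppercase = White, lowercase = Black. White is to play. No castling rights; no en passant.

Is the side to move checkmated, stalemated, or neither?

checkmate

White to move; white king on a1.
In check: yes, from the black rook on c1.
King squares — b1: attacked by Rc1; a2: attacked by Qd2; b2: attacked by Qd2.
Legal moves for White: none.
In check with no legal moves → checkmate.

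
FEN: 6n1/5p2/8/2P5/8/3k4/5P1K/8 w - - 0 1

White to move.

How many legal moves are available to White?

White to move; king on h2.
In check: no.
Legal moves: Kh3, Kg3, Kg2, Kh1, Kg1, c6, f3, f4.
Count: 8.

8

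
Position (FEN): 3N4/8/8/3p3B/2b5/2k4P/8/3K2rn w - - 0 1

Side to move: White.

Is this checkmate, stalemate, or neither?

checkmate

White to move; white king on d1.
In check: yes, from the black rook on g1.
King squares — c1: attacked by Rg1; e1: attacked by Rg1; c2: attacked by Kc3; d2: attacked by Kc3; e2: attacked by Bc4.
Legal moves for White: none.
In check with no legal moves → checkmate.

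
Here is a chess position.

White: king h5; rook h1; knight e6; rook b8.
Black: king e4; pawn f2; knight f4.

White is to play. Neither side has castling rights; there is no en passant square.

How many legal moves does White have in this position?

5

White to move; king on h5.
In check: yes, from the black knight on f4.
Legal moves: Kh6, Kg5, Kh4, Kg4, Nxf4.
Count: 5.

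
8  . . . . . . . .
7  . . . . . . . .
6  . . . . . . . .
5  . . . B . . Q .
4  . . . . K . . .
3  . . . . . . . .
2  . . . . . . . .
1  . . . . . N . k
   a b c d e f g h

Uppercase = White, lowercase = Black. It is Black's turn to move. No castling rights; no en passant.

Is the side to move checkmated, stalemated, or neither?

Black to move; black king on h1.
In check: no.
King squares — g1: attacked by Qg5; g2: attacked by Qg5; h2: attacked by Nf1.
Legal moves for Black: none.
Not in check and no legal moves → stalemate.

stalemate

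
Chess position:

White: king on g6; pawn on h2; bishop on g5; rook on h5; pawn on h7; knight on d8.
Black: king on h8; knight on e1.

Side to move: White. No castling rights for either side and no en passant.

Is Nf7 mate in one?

yes

After Nf7: black king on h8; in check: yes, from the white knight on f7.
King squares — g7: attacked by Kg6; h7: attacked by Rh5; g8: attacked by Ph7.
Black has no legal moves → checkmate.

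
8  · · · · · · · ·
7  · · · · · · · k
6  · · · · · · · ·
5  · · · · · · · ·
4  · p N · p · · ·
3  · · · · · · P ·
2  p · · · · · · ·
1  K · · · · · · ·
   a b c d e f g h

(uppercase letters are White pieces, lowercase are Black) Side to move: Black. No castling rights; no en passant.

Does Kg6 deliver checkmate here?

no

After Kg6: white king on a1; in check: no.
White is not in check, so this cannot be checkmate.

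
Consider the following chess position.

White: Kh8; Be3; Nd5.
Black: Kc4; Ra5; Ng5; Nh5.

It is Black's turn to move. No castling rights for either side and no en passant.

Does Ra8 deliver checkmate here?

After Ra8: white king on h8; in check: yes, from the black rook on a8.
King squares — g7: attacked by Nh5; h7: attacked by Ng5; g8: attacked by Ra8.
White has no legal moves → checkmate.

yes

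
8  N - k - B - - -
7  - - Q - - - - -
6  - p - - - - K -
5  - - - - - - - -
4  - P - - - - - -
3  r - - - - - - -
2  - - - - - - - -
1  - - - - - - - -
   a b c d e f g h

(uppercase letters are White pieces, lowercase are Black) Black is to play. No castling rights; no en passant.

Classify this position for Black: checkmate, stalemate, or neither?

checkmate

Black to move; black king on c8.
In check: yes, from the white queen on c7.
King squares — b7: attacked by Qc7; c7: attacked by Na8; d7: attacked by Qc7; b8: attacked by Qc7; d8: attacked by Qc7.
Legal moves for Black: none.
In check with no legal moves → checkmate.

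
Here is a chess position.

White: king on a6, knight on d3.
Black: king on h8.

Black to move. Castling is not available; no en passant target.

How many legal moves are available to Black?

3

Black to move; king on h8.
In check: no.
Legal moves: Kg8, Kh7, Kg7.
Count: 3.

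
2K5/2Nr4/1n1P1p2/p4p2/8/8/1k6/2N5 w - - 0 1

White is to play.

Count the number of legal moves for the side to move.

2

White to move; king on c8.
In check: yes, from the black knight on b6.
Legal moves: Kb8, Kb7.
Count: 2.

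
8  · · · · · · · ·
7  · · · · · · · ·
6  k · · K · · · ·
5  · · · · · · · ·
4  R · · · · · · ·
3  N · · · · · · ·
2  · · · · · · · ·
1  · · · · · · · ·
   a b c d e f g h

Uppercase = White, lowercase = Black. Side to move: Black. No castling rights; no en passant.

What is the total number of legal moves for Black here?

2

Black to move; king on a6.
In check: yes, from the white rook on a4.
Legal moves: Kb7, Kb6.
Count: 2.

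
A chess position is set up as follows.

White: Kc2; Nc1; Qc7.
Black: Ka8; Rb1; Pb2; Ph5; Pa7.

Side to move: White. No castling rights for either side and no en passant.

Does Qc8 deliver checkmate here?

After Qc8: black king on a8; in check: yes, from the white queen on c8.
King squares — a7: own pawn; b7: attacked by Qc8; b8: attacked by Qc8.
Black has no legal moves → checkmate.

yes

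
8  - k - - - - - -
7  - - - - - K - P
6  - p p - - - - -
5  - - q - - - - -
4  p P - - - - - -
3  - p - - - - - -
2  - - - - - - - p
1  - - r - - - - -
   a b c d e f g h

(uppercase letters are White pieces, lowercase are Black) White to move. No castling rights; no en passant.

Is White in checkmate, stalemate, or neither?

neither

White to move; white king on f7.
In check: no.
Legal moves for White: Kg8, Ke8, Kg7, Kg6, Kf6, Ke6, bxc5, h8=Q+, h8=R+, h8=B, h8=N, b5.
White has 12 legal moves and is not in check → neither.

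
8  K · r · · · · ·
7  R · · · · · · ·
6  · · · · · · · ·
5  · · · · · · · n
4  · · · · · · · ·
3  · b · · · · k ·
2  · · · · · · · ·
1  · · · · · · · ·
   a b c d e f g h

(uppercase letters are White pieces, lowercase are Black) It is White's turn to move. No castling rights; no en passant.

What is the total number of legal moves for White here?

White to move; king on a8.
In check: yes, from the black rook on c8.
Legal moves: Kb7.
Count: 1.

1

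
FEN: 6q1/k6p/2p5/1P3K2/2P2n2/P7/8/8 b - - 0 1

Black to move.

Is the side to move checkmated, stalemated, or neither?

neither

Black to move; black king on a7.
In check: no.
Legal moves for Black include: Qh8, Qf8+, Qe8, Qd8, Qc8+, Qb8, Qa8, Qg7, Qf7+, Qg6+, Qe6+, Qg5+, Qd5+, Qg4+, Qxc4, Qg3, Qg2, Qg1, ... (list truncated; more exist).
Black has legal moves and is not in check → neither.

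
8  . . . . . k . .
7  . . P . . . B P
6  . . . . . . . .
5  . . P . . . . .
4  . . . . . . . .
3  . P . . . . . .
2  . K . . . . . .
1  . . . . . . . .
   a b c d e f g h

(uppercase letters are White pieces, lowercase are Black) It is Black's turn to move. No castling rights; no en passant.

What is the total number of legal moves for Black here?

Black to move; king on f8.
In check: yes, from the white bishop on g7.
Legal moves: Ke8, Kxg7, Kf7, Ke7.
Count: 4.

4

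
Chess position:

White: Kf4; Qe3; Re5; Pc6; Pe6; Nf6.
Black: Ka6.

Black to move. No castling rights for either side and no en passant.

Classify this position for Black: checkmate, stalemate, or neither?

stalemate

Black to move; black king on a6.
In check: no.
King squares — a5: attacked by Re5; b5: attacked by Re5; b6: attacked by Qe3; a7: attacked by Qe3; b7: attacked by Pc6.
Legal moves for Black: none.
Not in check and no legal moves → stalemate.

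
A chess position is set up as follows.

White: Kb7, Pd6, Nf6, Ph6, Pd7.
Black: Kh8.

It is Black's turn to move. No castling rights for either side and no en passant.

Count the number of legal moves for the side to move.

0

Black to move; king on h8.
In check: no.
Legal moves: none.
Count: 0.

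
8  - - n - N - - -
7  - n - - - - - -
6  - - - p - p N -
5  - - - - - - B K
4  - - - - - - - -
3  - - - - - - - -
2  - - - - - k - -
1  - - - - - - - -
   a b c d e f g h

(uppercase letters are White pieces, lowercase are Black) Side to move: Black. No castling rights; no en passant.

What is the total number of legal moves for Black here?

Black to move; king on f2.
In check: no.
Legal moves: Ne7, Na7, Nb6, Nd8, Nc5, Na5, Kg3, Kf3, Kg2, Ke2, Kg1, Kf1, Ke1, fxg5, f5, d5.
Count: 16.

16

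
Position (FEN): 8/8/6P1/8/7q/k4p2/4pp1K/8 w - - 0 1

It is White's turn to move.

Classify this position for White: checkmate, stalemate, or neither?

White to move; white king on h2.
In check: yes, from the black queen on h4.
King squares — g1: attacked by Pf2; h1: attacked by Qh4; g2: attacked by Pf3; g3: attacked by Qh4; h3: attacked by Qh4.
Legal moves for White: none.
In check with no legal moves → checkmate.

checkmate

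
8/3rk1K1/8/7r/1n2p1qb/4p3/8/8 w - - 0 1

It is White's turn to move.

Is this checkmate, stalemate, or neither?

checkmate

White to move; white king on g7.
In check: yes, from the black queen on g4.
King squares — f6: attacked by Bh4; g6: attacked by Qg4; h6: attacked by Rh5; f7: attacked by Ke7; h7: attacked by Rh5; f8: attacked by Ke7; g8: attacked by Qg4; h8: attacked by Rh5.
Legal moves for White: none.
In check with no legal moves → checkmate.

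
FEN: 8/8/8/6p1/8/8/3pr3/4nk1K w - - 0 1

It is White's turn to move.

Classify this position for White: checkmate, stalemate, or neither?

stalemate

White to move; white king on h1.
In check: no.
King squares — g1: attacked by Kf1; g2: attacked by Ne1; h2: attacked by Re2.
Legal moves for White: none.
Not in check and no legal moves → stalemate.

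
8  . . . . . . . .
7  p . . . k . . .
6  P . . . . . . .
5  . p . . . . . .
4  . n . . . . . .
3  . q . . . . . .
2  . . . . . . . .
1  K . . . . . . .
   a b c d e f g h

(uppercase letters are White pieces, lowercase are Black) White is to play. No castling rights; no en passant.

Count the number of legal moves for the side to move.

White to move; king on a1.
In check: no.
Legal moves: none.
Count: 0.

0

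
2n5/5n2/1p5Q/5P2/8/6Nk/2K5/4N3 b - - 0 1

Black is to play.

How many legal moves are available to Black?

3

Black to move; king on h3.
In check: yes, from the white queen on h6.
Legal moves: Kg4, Kxg3, Nxh6.
Count: 3.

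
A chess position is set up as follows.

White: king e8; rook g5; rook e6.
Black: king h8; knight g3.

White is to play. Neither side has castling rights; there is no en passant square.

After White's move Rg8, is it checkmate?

no

After Rg8: black king on h8; in check: yes, from the white rook on g8.
Black has 2 legal replies: Kxg8, Kh7.
In check but a legal move exists → not checkmate.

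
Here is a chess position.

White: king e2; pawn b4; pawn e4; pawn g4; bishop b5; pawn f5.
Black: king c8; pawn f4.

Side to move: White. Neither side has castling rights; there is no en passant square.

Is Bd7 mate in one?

After Bd7: black king on c8; in check: yes, from the white bishop on d7.
Black has 5 legal replies: Kd8, Kb8, Kxd7, Kc7, Kb7.
In check but a legal move exists → not checkmate.

no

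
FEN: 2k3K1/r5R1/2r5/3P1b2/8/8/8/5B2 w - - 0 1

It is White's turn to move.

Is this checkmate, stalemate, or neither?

neither

White to move; white king on g8.
In check: no.
Legal moves for White include: Kh8, Kf8, Rh7, Rf7, Re7, Rd7, Rc7+, Rb7, Rxa7, Rg6, Rg5, Rg4, Rg3, Rg2, Rg1, Ba6+, Bb5, Bc4, ... (list truncated; more exist).
White has legal moves and is not in check → neither.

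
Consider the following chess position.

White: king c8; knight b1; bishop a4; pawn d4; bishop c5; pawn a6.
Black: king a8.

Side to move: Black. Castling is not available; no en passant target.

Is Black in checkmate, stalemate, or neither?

Black to move; black king on a8.
In check: no.
King squares — a7: attacked by Bc5; b7: attacked by Pa6; b8: attacked by Kc8.
Legal moves for Black: none.
Not in check and no legal moves → stalemate.

stalemate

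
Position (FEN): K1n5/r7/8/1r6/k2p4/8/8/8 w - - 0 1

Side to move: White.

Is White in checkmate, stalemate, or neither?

checkmate

White to move; white king on a8.
In check: yes, from the black rook on a7.
King squares — a7: attacked by Nc8; b7: attacked by Rb5; b8: attacked by Rb5.
Legal moves for White: none.
In check with no legal moves → checkmate.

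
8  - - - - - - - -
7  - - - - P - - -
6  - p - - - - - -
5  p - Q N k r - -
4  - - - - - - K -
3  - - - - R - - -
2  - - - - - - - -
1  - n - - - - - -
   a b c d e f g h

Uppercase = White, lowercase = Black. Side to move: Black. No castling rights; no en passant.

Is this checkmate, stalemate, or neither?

checkmate

Black to move; black king on e5.
In check: yes, from the white rook on e3.
King squares — d4: attacked by Qc5; e4: attacked by Re3; f4: attacked by Kg4; d5: attacked by Qc5; f5: own rook; d6: attacked by Qc5; e6: attacked by Re3; f6: attacked by Nd5.
Legal moves for Black: none.
In check with no legal moves → checkmate.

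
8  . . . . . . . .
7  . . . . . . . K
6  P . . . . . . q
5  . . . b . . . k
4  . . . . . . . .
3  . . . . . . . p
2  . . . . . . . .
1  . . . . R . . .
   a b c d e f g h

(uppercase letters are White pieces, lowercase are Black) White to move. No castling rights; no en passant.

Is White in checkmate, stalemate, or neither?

White to move; white king on h7.
In check: yes, from the black queen on h6.
King squares — g6: attacked by Kh5; h6: attacked by Kh5; g7: attacked by Qh6; g8: attacked by Bd5; h8: attacked by Qh6.
Legal moves for White: none.
In check with no legal moves → checkmate.

checkmate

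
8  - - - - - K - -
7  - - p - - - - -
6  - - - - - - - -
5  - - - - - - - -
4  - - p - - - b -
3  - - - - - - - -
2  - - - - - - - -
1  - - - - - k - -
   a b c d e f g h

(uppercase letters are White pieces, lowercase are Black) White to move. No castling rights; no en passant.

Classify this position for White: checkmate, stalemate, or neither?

neither

White to move; white king on f8.
In check: no.
Legal moves for White: Kg8, Ke8, Kg7, Kf7, Ke7.
White has 5 legal moves and is not in check → neither.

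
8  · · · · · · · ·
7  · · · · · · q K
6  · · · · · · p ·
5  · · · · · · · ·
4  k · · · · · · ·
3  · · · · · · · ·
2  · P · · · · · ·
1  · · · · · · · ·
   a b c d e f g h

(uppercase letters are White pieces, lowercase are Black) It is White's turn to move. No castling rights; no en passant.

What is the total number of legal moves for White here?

White to move; king on h7.
In check: yes, from the black queen on g7.
Legal moves: Kxg7.
Count: 1.

1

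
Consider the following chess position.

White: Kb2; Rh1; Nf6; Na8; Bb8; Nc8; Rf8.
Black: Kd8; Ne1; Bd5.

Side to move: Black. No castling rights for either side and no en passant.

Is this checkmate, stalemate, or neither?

Black to move; black king on d8.
In check: yes, from the white rook on f8.
King squares — c7: attacked by Na8; d7: attacked by Nf6; e7: attacked by Nc8; c8: attacked by Rf8; e8: attacked by Nf6.
Legal moves for Black: none.
In check with no legal moves → checkmate.

checkmate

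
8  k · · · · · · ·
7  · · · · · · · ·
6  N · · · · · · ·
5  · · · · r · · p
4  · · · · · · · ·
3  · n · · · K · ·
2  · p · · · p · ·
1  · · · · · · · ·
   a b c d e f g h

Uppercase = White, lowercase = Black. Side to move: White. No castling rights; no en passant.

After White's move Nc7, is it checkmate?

After Nc7: black king on a8; in check: yes, from the white knight on c7.
Black has 3 legal replies: Kb8, Kb7, Ka7.
In check but a legal move exists → not checkmate.

no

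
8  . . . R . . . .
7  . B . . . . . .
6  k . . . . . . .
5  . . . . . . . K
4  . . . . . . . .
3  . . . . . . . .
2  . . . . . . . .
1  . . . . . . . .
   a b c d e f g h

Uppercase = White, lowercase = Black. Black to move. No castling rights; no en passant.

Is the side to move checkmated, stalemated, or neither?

Black to move; black king on a6.
In check: yes, from the white bishop on b7.
Legal moves for Black: Kxb7, Ka7, Kb6, Kb5, Ka5.
Black is in check but has 5 legal moves → neither.

neither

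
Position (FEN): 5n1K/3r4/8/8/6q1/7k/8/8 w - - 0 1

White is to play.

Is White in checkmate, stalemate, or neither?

White to move; white king on h8.
In check: no.
King squares — g7: attacked by Qg4; h7: attacked by Rd7; g8: attacked by Qg4.
Legal moves for White: none.
Not in check and no legal moves → stalemate.

stalemate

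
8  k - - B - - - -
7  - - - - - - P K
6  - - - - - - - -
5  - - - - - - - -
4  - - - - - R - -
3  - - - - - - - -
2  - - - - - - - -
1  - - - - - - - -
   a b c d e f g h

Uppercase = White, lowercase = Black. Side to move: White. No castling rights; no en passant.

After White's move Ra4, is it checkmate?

After Ra4: black king on a8; in check: yes, from the white rook on a4.
Black has 2 legal replies: Kb8, Kb7.
In check but a legal move exists → not checkmate.

no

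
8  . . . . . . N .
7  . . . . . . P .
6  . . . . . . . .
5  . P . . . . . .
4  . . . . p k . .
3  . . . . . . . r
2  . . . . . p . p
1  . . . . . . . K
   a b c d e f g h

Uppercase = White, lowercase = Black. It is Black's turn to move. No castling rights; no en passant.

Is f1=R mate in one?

After f1=R: white king on h1; in check: yes, from the black rook on f1.
White has 1 legal reply: Kg2.
In check but a legal move exists → not checkmate.

no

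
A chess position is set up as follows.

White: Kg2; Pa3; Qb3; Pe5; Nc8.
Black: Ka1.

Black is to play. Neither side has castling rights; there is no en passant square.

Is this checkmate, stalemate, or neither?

stalemate

Black to move; black king on a1.
In check: no.
King squares — b1: attacked by Qb3; a2: attacked by Qb3; b2: attacked by Qb3.
Legal moves for Black: none.
Not in check and no legal moves → stalemate.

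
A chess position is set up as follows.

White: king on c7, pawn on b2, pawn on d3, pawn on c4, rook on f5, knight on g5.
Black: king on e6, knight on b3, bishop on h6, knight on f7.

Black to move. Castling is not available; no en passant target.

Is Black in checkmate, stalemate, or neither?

Black to move; black king on e6.
In check: yes, from the white knight on g5.
Legal moves for Black: Ke7, Kxf5, Nxg5, Bxg5.
Black is in check but has 4 legal moves → neither.

neither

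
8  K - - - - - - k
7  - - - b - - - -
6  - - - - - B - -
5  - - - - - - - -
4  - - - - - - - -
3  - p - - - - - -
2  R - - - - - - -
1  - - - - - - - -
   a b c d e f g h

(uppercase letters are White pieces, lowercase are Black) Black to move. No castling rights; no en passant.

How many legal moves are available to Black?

2

Black to move; king on h8.
In check: yes, from the white bishop on f6.
Legal moves: Kg8, Kh7.
Count: 2.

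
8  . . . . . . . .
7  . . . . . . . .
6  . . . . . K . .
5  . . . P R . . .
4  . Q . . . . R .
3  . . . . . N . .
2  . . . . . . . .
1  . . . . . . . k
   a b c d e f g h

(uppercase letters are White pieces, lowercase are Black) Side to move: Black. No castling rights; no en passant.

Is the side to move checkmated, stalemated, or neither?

Black to move; black king on h1.
In check: no.
King squares — g1: attacked by Nf3; g2: attacked by Rg4; h2: attacked by Nf3.
Legal moves for Black: none.
Not in check and no legal moves → stalemate.

stalemate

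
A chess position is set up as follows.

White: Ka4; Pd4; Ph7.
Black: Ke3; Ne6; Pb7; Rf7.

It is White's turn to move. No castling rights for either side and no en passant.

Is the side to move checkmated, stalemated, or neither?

White to move; white king on a4.
In check: no.
Legal moves for White: Kb5, Ka5, Kb4, Kb3, Ka3, h8=Q, h8=R, h8=B, h8=N, d5.
White has 10 legal moves and is not in check → neither.

neither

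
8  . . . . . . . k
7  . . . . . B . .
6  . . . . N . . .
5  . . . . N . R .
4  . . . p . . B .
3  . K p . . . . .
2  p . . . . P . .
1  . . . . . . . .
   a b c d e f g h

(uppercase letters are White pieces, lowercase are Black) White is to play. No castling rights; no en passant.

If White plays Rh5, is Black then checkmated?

After Rh5: black king on h8; in check: yes, from the white rook on h5.
King squares — g7: attacked by Ne6; h7: attacked by Rh5; g8: attacked by Bf7.
Black has no legal moves → checkmate.

yes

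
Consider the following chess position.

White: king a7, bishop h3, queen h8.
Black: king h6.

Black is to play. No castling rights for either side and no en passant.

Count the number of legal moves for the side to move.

2

Black to move; king on h6.
In check: yes, from the white queen on h8.
Legal moves: Kg6, Kg5.
Count: 2.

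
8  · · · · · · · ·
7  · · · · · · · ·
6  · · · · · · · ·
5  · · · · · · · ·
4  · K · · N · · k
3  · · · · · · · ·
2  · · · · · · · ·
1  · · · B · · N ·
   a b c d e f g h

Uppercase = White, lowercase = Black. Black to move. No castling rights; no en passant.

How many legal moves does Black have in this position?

Black to move; king on h4.
In check: no.
Legal moves: none.
Count: 0.

0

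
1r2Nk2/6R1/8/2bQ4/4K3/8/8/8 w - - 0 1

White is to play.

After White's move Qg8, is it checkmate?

yes

After Qg8: black king on f8; in check: yes, from the white queen on g8.
King squares — e7: attacked by Rg7; f7: attacked by Rg7; g7: attacked by Ne8; e8: attacked by Qg8; g8: attacked by Rg7.
Black has no legal moves → checkmate.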